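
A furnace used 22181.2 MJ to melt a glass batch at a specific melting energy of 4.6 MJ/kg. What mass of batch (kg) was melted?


Rearrange E = m * s for m:
  m = E / s
  m = 22181.2 / 4.6 = 4822.0 kg

4822.0 kg


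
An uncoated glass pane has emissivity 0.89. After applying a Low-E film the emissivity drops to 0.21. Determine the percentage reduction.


Percentage reduction = (1 - coated/uncoated) * 100
  Ratio = 0.21 / 0.89 = 0.236
  Reduction = (1 - 0.236) * 100 = 76.4%

76.4%


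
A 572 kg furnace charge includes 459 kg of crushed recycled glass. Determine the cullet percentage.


Cullet ratio = (cullet mass / total batch mass) * 100
  Ratio = 459 / 572 * 100 = 80.24%

80.24%


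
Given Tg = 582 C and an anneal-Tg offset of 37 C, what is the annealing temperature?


The annealing temperature is Tg plus the offset:
  T_anneal = 582 + 37 = 619 C

619 C


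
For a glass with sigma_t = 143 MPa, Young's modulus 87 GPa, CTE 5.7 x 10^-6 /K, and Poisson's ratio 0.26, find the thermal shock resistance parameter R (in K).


Thermal shock resistance: R = sigma * (1 - nu) / (E * alpha)
  Numerator = 143 * (1 - 0.26) = 105.82
  Denominator = 87 * 1000 * (5.7 x 10^-6) = 0.4959
  R = 105.82 / 0.4959 = 213.4 K

213.4 K


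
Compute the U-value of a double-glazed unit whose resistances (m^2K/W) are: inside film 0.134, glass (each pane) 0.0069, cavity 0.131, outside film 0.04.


Total thermal resistance (series):
  R_total = R_in + R_glass + R_air + R_glass + R_out
  R_total = 0.134 + 0.0069 + 0.131 + 0.0069 + 0.04 = 0.3188 m^2K/W
U-value = 1 / R_total = 1 / 0.3188 = 3.137 W/m^2K

3.137 W/m^2K


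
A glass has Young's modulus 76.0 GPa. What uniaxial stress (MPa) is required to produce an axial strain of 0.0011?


Rearrange E = sigma / epsilon:
  sigma = E * epsilon
  E (MPa) = 76.0 * 1000 = 76000
  sigma = 76000 * 0.0011 = 83.6 MPa

83.6 MPa


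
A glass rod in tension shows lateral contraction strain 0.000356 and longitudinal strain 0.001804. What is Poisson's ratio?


Poisson's ratio: nu = lateral strain / axial strain
  nu = 0.000356 / 0.001804 = 0.1973

0.1973


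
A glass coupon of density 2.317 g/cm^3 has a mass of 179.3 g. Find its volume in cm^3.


Rearrange rho = m / V:
  V = m / rho
  V = 179.3 / 2.317 = 77.385 cm^3

77.385 cm^3


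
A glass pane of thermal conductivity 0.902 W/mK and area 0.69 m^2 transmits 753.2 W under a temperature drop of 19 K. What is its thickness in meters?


Fourier's law: t = k * A * dT / Q
  t = 0.902 * 0.69 * 19 / 753.2
  t = 11.82522 / 753.2 = 0.0157 m

0.0157 m


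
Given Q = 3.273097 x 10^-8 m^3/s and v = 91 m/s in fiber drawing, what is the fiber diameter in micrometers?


Cross-sectional area from continuity:
  A = Q / v = 3.273097 x 10^-8 / 91 = 3.59681 x 10^-10 m^2
Diameter from circular cross-section:
  d = sqrt(4A / pi) * 10^6 (m -> um)
  d = sqrt(4 * 3.59681 x 10^-10 / pi) * 10^6 = 21.4 um

21.4 um


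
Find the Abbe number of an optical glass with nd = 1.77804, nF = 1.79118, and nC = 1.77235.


Abbe number formula: Vd = (nd - 1) / (nF - nC)
  nd - 1 = 1.77804 - 1 = 0.77804
  nF - nC = 1.79118 - 1.77235 = 0.01883
  Vd = 0.77804 / 0.01883 = 41.32

41.32


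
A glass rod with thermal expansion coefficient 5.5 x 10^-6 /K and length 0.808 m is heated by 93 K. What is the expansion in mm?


Thermal expansion formula: dL = alpha * L0 * dT
  dL = (5.5 x 10^-6) * 0.808 * 93 = 0.00041329 m
Convert to mm: 0.00041329 * 1000 = 0.4133 mm

0.4133 mm


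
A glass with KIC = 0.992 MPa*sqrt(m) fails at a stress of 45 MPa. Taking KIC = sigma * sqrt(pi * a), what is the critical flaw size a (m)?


Rearrange KIC = sigma * sqrt(pi * a):
  sqrt(pi * a) = KIC / sigma
  sqrt(pi * a) = 0.992 / 45 = 0.022044
  a = (KIC / sigma)^2 / pi
  a = 0.022044^2 / pi = 0.0001547 m

0.0001547 m


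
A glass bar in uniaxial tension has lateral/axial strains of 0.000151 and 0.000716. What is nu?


Poisson's ratio: nu = lateral strain / axial strain
  nu = 0.000151 / 0.000716 = 0.2109

0.2109


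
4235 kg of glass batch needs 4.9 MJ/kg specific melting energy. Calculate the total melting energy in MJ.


Total energy = mass * specific energy
  E = 4235 * 4.9 = 20751.5 MJ

20751.5 MJ


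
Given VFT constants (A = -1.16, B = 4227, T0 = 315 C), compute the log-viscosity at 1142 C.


VFT equation: log(eta) = A + B / (T - T0)
  T - T0 = 1142 - 315 = 827
  B / (T - T0) = 4227 / 827 = 5.111
  log(eta) = -1.16 + 5.111 = 3.951

3.951


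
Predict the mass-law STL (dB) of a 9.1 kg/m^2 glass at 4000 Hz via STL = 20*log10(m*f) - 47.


Mass law: STL = 20 * log10(m * f) - 47
  m * f = 9.1 * 4000 = 36400
  log10(36400) = 4.5611
  STL = 20 * 4.5611 - 47 = 91.222 - 47 = 44.2 dB

44.2 dB


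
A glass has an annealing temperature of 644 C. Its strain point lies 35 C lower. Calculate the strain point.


Strain point = annealing point - difference:
  T_strain = 644 - 35 = 609 C

609 C


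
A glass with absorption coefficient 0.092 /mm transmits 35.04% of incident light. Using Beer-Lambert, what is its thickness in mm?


Rearrange T = exp(-alpha * thickness):
  thickness = -ln(T) / alpha
  T = 35.04/100 = 0.3504
  ln(T) = -1.04868
  -ln(T) = 1.04868
  thickness = 1.04868 / 0.092 = 11.4 mm

11.4 mm


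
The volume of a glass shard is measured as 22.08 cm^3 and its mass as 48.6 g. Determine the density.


Use the definition of density:
  rho = mass / volume
  rho = 48.6 / 22.08 = 2.201 g/cm^3

2.201 g/cm^3


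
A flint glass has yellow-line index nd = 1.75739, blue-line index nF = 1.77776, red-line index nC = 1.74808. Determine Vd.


Abbe number formula: Vd = (nd - 1) / (nF - nC)
  nd - 1 = 1.75739 - 1 = 0.75739
  nF - nC = 1.77776 - 1.74808 = 0.02968
  Vd = 0.75739 / 0.02968 = 25.52

25.52


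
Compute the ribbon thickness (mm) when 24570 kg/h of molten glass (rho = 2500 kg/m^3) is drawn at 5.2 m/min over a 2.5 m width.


Ribbon cross-section from mass balance:
  Volume rate = throughput / density = 24570 / 2500 = 9.828 m^3/h
  thickness = volume rate / (speed * 60 * width), i.e.
  thickness = throughput / (60 * speed * width * density) * 1000
  thickness = 24570 / (60 * 5.2 * 2.5 * 2500) * 1000 = 12.6 mm

12.6 mm


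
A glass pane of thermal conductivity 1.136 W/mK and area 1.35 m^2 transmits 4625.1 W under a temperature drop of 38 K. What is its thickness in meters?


Fourier's law: t = k * A * dT / Q
  t = 1.136 * 1.35 * 38 / 4625.1
  t = 58.2768 / 4625.1 = 0.0126 m

0.0126 m


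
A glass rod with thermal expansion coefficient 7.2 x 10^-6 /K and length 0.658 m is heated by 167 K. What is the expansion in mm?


Thermal expansion formula: dL = alpha * L0 * dT
  dL = (7.2 x 10^-6) * 0.658 * 167 = 0.00079118 m
Convert to mm: 0.00079118 * 1000 = 0.7912 mm

0.7912 mm


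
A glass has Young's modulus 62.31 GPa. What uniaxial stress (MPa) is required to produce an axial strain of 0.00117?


Rearrange E = sigma / epsilon:
  sigma = E * epsilon
  E (MPa) = 62.31 * 1000 = 62310
  sigma = 62310 * 0.00117 = 72.9 MPa

72.9 MPa


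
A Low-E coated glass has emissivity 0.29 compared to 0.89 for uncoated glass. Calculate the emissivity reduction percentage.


Percentage reduction = (1 - coated/uncoated) * 100
  Ratio = 0.29 / 0.89 = 0.3258
  Reduction = (1 - 0.3258) * 100 = 67.4%

67.4%


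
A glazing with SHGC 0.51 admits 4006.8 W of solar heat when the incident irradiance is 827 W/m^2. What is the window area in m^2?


Rearrange Q = Area * SHGC * Irradiance:
  Area = Q / (SHGC * Irradiance)
  Area = 4006.8 / (0.51 * 827) = 9.5 m^2

9.5 m^2


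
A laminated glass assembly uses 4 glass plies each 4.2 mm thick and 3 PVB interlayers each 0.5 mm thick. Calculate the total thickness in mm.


Total thickness = glass contribution + PVB contribution
  Glass: 4 * 4.2 = 16.8 mm
  PVB: 3 * 0.5 = 1.5 mm
  Total = 16.8 + 1.5 = 18.3 mm

18.3 mm


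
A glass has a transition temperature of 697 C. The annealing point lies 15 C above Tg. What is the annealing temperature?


The annealing temperature is Tg plus the offset:
  T_anneal = 697 + 15 = 712 C

712 C


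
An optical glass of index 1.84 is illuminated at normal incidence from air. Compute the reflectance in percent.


Fresnel reflectance at normal incidence:
  R = ((n - 1)/(n + 1))^2
  (n - 1)/(n + 1) = (1.84 - 1)/(1.84 + 1) = 0.295775
  R = 0.295775^2 = 0.0874829
  R(%) = 0.0874829 * 100 = 8.748%

8.748%


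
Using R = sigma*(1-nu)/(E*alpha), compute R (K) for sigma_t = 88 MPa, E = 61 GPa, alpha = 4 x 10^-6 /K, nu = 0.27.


Thermal shock resistance: R = sigma * (1 - nu) / (E * alpha)
  Numerator = 88 * (1 - 0.27) = 64.24
  Denominator = 61 * 1000 * (4 x 10^-6) = 0.244
  R = 64.24 / 0.244 = 263.3 K

263.3 K


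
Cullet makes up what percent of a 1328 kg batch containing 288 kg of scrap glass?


Cullet ratio = (cullet mass / total batch mass) * 100
  Ratio = 288 / 1328 * 100 = 21.69%

21.69%


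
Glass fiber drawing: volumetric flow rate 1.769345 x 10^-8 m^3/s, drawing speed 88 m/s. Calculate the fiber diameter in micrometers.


Cross-sectional area from continuity:
  A = Q / v = 1.769345 x 10^-8 / 88 = 2.010619 x 10^-10 m^2
Diameter from circular cross-section:
  d = sqrt(4A / pi) * 10^6 (m -> um)
  d = sqrt(4 * 2.010619 x 10^-10 / pi) * 10^6 = 16.0 um

16.0 um


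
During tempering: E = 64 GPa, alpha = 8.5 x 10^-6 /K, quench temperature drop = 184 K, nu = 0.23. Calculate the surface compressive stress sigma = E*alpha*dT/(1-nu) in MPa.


Tempering stress: sigma = E * alpha * dT / (1 - nu)
  E (MPa) = 64 * 1000 = 64000
  Numerator = 64000 * (8.5 x 10^-6) * 184 = 100.096
  Denominator = 1 - 0.23 = 0.77
  sigma = 100.096 / 0.77 = 130.0 MPa

130.0 MPa


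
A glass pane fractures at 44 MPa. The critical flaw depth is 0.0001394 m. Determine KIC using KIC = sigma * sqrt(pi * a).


Fracture toughness: KIC = sigma * sqrt(pi * a)
  pi * a = pi * 0.0001394 = 0.000437938
  sqrt(pi * a) = 0.020927
  KIC = 44 * 0.020927 = 0.921 MPa*sqrt(m)

0.921 MPa*sqrt(m)


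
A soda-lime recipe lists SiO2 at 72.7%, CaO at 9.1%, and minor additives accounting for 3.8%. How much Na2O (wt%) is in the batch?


Pieces sum to 100%:
  Na2O = 100 - (SiO2 + CaO + others)
  Na2O = 100 - (72.7 + 9.1 + 3.8) = 14.4%

14.4%


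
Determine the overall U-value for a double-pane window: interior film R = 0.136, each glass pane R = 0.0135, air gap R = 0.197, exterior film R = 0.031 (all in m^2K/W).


Total thermal resistance (series):
  R_total = R_in + R_glass + R_air + R_glass + R_out
  R_total = 0.136 + 0.0135 + 0.197 + 0.0135 + 0.031 = 0.391 m^2K/W
U-value = 1 / R_total = 1 / 0.391 = 2.558 W/m^2K

2.558 W/m^2K


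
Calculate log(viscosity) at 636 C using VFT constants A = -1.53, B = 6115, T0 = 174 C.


VFT equation: log(eta) = A + B / (T - T0)
  T - T0 = 636 - 174 = 462
  B / (T - T0) = 6115 / 462 = 13.236
  log(eta) = -1.53 + 13.236 = 11.706

11.706


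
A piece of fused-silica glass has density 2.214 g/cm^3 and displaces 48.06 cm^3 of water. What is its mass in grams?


Rearrange rho = m / V:
  m = rho * V
  m = 2.214 * 48.06 = 106.405 g

106.405 g


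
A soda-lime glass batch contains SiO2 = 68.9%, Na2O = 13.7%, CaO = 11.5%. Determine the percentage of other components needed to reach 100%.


Sum the three major oxides:
  SiO2 + Na2O + CaO = 68.9 + 13.7 + 11.5 = 94.1%
Subtract from 100%:
  Others = 100 - 94.1 = 5.9%

5.9%


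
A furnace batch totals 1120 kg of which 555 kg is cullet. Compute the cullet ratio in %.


Cullet ratio = (cullet mass / total batch mass) * 100
  Ratio = 555 / 1120 * 100 = 49.55%

49.55%


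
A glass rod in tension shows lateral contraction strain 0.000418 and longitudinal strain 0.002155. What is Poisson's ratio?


Poisson's ratio: nu = lateral strain / axial strain
  nu = 0.000418 / 0.002155 = 0.194

0.194


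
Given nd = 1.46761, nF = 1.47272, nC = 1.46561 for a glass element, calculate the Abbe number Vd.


Abbe number formula: Vd = (nd - 1) / (nF - nC)
  nd - 1 = 1.46761 - 1 = 0.46761
  nF - nC = 1.47272 - 1.46561 = 0.00711
  Vd = 0.46761 / 0.00711 = 65.77

65.77


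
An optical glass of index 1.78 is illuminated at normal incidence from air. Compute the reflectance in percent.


Fresnel reflectance at normal incidence:
  R = ((n - 1)/(n + 1))^2
  (n - 1)/(n + 1) = (1.78 - 1)/(1.78 + 1) = 0.280576
  R = 0.280576^2 = 0.0787229
  R(%) = 0.0787229 * 100 = 7.872%

7.872%


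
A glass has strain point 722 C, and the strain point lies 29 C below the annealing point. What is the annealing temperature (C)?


T_anneal = T_strain + gap:
  T_anneal = 722 + 29 = 751 C

751 C


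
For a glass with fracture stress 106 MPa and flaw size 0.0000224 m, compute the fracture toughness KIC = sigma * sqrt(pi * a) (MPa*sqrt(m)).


Fracture toughness: KIC = sigma * sqrt(pi * a)
  pi * a = pi * 0.0000224 = 0.000070372
  sqrt(pi * a) = 0.008389
  KIC = 106 * 0.008389 = 0.889 MPa*sqrt(m)

0.889 MPa*sqrt(m)


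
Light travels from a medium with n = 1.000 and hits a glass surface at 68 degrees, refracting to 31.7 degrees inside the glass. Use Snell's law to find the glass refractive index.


Apply Snell's law: n1 * sin(theta1) = n2 * sin(theta2)
  n2 = n1 * sin(theta1) / sin(theta2)
  sin(68) = 0.927184
  sin(31.7) = 0.525472
  n2 = 1.000 * 0.927184 / 0.525472 = 1.7645

1.7645


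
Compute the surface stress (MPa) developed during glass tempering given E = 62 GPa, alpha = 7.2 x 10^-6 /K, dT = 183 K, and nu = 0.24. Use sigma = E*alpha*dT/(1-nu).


Tempering stress: sigma = E * alpha * dT / (1 - nu)
  E (MPa) = 62 * 1000 = 62000
  Numerator = 62000 * (7.2 x 10^-6) * 183 = 81.6912
  Denominator = 1 - 0.24 = 0.76
  sigma = 81.6912 / 0.76 = 107.5 MPa

107.5 MPa


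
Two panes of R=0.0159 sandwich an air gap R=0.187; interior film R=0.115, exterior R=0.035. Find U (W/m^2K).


Total thermal resistance (series):
  R_total = R_in + R_glass + R_air + R_glass + R_out
  R_total = 0.115 + 0.0159 + 0.187 + 0.0159 + 0.035 = 0.3688 m^2K/W
U-value = 1 / R_total = 1 / 0.3688 = 2.711 W/m^2K

2.711 W/m^2K


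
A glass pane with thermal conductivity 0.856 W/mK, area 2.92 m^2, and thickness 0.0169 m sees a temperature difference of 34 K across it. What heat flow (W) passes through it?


Fourier's law: Q = k * A * dT / t
  Q = 0.856 * 2.92 * 34 / 0.0169
  Q = 84.98368 / 0.0169 = 5028.6 W

5028.6 W


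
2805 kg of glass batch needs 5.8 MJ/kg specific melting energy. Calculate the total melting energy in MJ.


Total energy = mass * specific energy
  E = 2805 * 5.8 = 16269 MJ

16269 MJ


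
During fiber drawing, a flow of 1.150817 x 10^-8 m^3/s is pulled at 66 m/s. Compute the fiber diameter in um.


Cross-sectional area from continuity:
  A = Q / v = 1.150817 x 10^-8 / 66 = 1.743662 x 10^-10 m^2
Diameter from circular cross-section:
  d = sqrt(4A / pi) * 10^6 (m -> um)
  d = sqrt(4 * 1.743662 x 10^-10 / pi) * 10^6 = 14.9 um

14.9 um


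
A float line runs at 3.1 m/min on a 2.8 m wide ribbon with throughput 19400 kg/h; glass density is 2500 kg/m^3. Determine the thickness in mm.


Ribbon cross-section from mass balance:
  Volume rate = throughput / density = 19400 / 2500 = 7.76 m^3/h
  thickness = volume rate / (speed * 60 * width), i.e.
  thickness = throughput / (60 * speed * width * density) * 1000
  thickness = 19400 / (60 * 3.1 * 2.8 * 2500) * 1000 = 14.9 mm

14.9 mm


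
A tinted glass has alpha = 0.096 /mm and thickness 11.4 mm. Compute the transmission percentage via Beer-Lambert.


Beer-Lambert law: T = exp(-alpha * thickness)
  exponent = -0.096 * 11.4 = -1.0944
  T = exp(-1.0944) = 0.3347
  Percentage = 0.3347 * 100 = 33.47%

33.47%


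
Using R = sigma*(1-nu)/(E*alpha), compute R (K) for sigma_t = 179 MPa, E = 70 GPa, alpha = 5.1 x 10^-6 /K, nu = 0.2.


Thermal shock resistance: R = sigma * (1 - nu) / (E * alpha)
  Numerator = 179 * (1 - 0.2) = 143.2
  Denominator = 70 * 1000 * (5.1 x 10^-6) = 0.357
  R = 143.2 / 0.357 = 401.1 K

401.1 K


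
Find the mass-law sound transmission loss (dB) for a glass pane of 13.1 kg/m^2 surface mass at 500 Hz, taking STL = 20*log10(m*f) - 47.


Mass law: STL = 20 * log10(m * f) - 47
  m * f = 13.1 * 500 = 6550
  log10(6550) = 3.81624
  STL = 20 * 3.81624 - 47 = 76.3248 - 47 = 29.3 dB

29.3 dB


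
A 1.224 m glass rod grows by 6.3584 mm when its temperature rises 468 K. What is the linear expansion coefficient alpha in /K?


Rearrange dL = alpha * L0 * dT for alpha:
  alpha = dL / (L0 * dT)
  alpha = (6.3584 / 1000) / (1.224 * 468) = 0.0000111 /K = 1.11 x 10^-5 /K

1.11 x 10^-5 /K


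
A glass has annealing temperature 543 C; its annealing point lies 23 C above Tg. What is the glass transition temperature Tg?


Rearrange T_anneal = Tg + offset for Tg:
  Tg = T_anneal - offset = 543 - 23 = 520 C

520 C


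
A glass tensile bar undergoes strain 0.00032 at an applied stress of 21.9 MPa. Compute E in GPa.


Young's modulus: E = stress / strain
  E = 21.9 MPa / 0.00032 = 68437.5 MPa
Convert to GPa: 68437.5 / 1000 = 68.44 GPa

68.44 GPa


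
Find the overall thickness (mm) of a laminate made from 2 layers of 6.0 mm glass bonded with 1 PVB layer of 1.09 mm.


Total thickness = glass contribution + PVB contribution
  Glass: 2 * 6.0 = 12.0 mm
  PVB: 1 * 1.09 = 1.09 mm
  Total = 12.0 + 1.09 = 13.09 mm

13.09 mm


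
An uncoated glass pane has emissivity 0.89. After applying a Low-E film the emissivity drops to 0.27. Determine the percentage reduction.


Percentage reduction = (1 - coated/uncoated) * 100
  Ratio = 0.27 / 0.89 = 0.3034
  Reduction = (1 - 0.3034) * 100 = 69.7%

69.7%


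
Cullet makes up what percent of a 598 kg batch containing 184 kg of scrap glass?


Cullet ratio = (cullet mass / total batch mass) * 100
  Ratio = 184 / 598 * 100 = 30.77%

30.77%


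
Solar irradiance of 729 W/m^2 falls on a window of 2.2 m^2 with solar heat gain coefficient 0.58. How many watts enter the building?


Solar heat gain: Q = Area * SHGC * Irradiance
  Q = 2.2 * 0.58 * 729 = 930.2 W

930.2 W


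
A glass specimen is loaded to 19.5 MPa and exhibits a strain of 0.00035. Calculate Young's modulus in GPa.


Young's modulus: E = stress / strain
  E = 19.5 MPa / 0.00035 = 55714.29 MPa
Convert to GPa: 55714.29 / 1000 = 55.71 GPa

55.71 GPa


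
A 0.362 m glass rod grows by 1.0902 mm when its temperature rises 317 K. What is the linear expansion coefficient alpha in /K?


Rearrange dL = alpha * L0 * dT for alpha:
  alpha = dL / (L0 * dT)
  alpha = (1.0902 / 1000) / (0.362 * 317) = 0.0000095 /K = 9.5 x 10^-6 /K

9.5 x 10^-6 /K


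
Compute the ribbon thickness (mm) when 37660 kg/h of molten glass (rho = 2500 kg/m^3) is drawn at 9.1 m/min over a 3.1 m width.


Ribbon cross-section from mass balance:
  Volume rate = throughput / density = 37660 / 2500 = 15.064 m^3/h
  thickness = volume rate / (speed * 60 * width), i.e.
  thickness = throughput / (60 * speed * width * density) * 1000
  thickness = 37660 / (60 * 9.1 * 3.1 * 2500) * 1000 = 8.9 mm

8.9 mm


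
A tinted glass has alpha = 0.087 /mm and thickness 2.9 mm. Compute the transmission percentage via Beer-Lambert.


Beer-Lambert law: T = exp(-alpha * thickness)
  exponent = -0.087 * 2.9 = -0.2523
  T = exp(-0.2523) = 0.777
  Percentage = 0.777 * 100 = 77.7%

77.7%


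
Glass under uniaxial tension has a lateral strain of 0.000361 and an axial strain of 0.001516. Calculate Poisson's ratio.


Poisson's ratio: nu = lateral strain / axial strain
  nu = 0.000361 / 0.001516 = 0.2381

0.2381


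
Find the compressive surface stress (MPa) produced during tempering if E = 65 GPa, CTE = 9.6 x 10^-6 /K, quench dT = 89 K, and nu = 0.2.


Tempering stress: sigma = E * alpha * dT / (1 - nu)
  E (MPa) = 65 * 1000 = 65000
  Numerator = 65000 * (9.6 x 10^-6) * 89 = 55.536
  Denominator = 1 - 0.2 = 0.8
  sigma = 55.536 / 0.8 = 69.4 MPa

69.4 MPa


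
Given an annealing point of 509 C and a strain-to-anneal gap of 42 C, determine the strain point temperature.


Strain point = annealing point - difference:
  T_strain = 509 - 42 = 467 C

467 C


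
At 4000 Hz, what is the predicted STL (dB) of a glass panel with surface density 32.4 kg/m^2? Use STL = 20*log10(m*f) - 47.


Mass law: STL = 20 * log10(m * f) - 47
  m * f = 32.4 * 4000 = 129600
  log10(129600) = 5.11261
  STL = 20 * 5.11261 - 47 = 102.2522 - 47 = 55.3 dB

55.3 dB


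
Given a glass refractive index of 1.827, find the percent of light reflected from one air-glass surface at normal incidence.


Fresnel reflectance at normal incidence:
  R = ((n - 1)/(n + 1))^2
  (n - 1)/(n + 1) = (1.827 - 1)/(1.827 + 1) = 0.292536
  R = 0.292536^2 = 0.0855773
  R(%) = 0.0855773 * 100 = 8.558%

8.558%


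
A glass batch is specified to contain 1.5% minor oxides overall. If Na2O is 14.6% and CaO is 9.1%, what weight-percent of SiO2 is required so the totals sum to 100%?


Known pieces sum to 100%:
  SiO2 = 100 - (others + Na2O + CaO)
  SiO2 = 100 - (1.5 + 14.6 + 9.1) = 74.8%

74.8%


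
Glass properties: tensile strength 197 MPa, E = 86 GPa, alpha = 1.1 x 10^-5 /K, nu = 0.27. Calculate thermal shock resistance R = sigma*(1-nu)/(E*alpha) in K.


Thermal shock resistance: R = sigma * (1 - nu) / (E * alpha)
  Numerator = 197 * (1 - 0.27) = 143.81
  Denominator = 86 * 1000 * (1.1 x 10^-5) = 0.946
  R = 143.81 / 0.946 = 152.0 K

152.0 K


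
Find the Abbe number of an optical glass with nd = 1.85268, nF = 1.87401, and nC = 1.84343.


Abbe number formula: Vd = (nd - 1) / (nF - nC)
  nd - 1 = 1.85268 - 1 = 0.85268
  nF - nC = 1.87401 - 1.84343 = 0.03058
  Vd = 0.85268 / 0.03058 = 27.88

27.88


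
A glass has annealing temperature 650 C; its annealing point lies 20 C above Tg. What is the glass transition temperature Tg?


Rearrange T_anneal = Tg + offset for Tg:
  Tg = T_anneal - offset = 650 - 20 = 630 C

630 C


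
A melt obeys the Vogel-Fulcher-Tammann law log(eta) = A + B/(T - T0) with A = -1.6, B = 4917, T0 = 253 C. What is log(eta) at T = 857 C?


VFT equation: log(eta) = A + B / (T - T0)
  T - T0 = 857 - 253 = 604
  B / (T - T0) = 4917 / 604 = 8.141
  log(eta) = -1.6 + 8.141 = 6.541

6.541


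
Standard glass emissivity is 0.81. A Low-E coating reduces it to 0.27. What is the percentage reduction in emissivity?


Percentage reduction = (1 - coated/uncoated) * 100
  Ratio = 0.27 / 0.81 = 0.3333
  Reduction = (1 - 0.3333) * 100 = 66.7%

66.7%


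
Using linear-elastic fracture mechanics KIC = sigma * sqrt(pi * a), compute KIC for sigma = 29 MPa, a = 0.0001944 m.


Fracture toughness: KIC = sigma * sqrt(pi * a)
  pi * a = pi * 0.0001944 = 0.000610726
  sqrt(pi * a) = 0.024713
  KIC = 29 * 0.024713 = 0.717 MPa*sqrt(m)

0.717 MPa*sqrt(m)


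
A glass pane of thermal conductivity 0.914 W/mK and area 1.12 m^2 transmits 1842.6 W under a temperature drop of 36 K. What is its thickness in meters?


Fourier's law: t = k * A * dT / Q
  t = 0.914 * 1.12 * 36 / 1842.6
  t = 36.85248 / 1842.6 = 0.02 m

0.02 m


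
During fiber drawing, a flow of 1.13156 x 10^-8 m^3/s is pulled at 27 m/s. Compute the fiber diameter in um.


Cross-sectional area from continuity:
  A = Q / v = 1.13156 x 10^-8 / 27 = 4.190963 x 10^-10 m^2
Diameter from circular cross-section:
  d = sqrt(4A / pi) * 10^6 (m -> um)
  d = sqrt(4 * 4.190963 x 10^-10 / pi) * 10^6 = 23.1 um

23.1 um


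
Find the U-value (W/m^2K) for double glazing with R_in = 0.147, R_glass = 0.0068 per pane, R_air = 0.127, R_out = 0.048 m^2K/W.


Total thermal resistance (series):
  R_total = R_in + R_glass + R_air + R_glass + R_out
  R_total = 0.147 + 0.0068 + 0.127 + 0.0068 + 0.048 = 0.3356 m^2K/W
U-value = 1 / R_total = 1 / 0.3356 = 2.98 W/m^2K

2.98 W/m^2K


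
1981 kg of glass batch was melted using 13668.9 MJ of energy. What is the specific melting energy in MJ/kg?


Rearrange E = m * s for s:
  s = E / m
  s = 13668.9 / 1981 = 6.9 MJ/kg

6.9 MJ/kg


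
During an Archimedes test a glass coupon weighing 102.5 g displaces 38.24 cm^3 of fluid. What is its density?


Use the definition of density:
  rho = mass / volume
  rho = 102.5 / 38.24 = 2.68 g/cm^3

2.68 g/cm^3


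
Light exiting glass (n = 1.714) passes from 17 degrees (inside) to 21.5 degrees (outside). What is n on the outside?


Apply Snell's law: n1 * sin(theta1) = n2 * sin(theta2)
  n2 = n1 * sin(theta1) / sin(theta2)
  sin(17) = 0.292372
  sin(21.5) = 0.366501
  n2 = 1.714 * 0.292372 / 0.366501 = 1.3673

1.3673


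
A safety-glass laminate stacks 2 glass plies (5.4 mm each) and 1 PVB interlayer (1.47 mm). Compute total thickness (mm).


Total thickness = glass contribution + PVB contribution
  Glass: 2 * 5.4 = 10.8 mm
  PVB: 1 * 1.47 = 1.47 mm
  Total = 10.8 + 1.47 = 12.27 mm

12.27 mm


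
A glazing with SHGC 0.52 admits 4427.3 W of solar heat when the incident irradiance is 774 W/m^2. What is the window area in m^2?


Rearrange Q = Area * SHGC * Irradiance:
  Area = Q / (SHGC * Irradiance)
  Area = 4427.3 / (0.52 * 774) = 11.0 m^2

11.0 m^2


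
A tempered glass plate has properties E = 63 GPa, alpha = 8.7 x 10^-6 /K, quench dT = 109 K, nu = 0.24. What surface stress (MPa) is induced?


Tempering stress: sigma = E * alpha * dT / (1 - nu)
  E (MPa) = 63 * 1000 = 63000
  Numerator = 63000 * (8.7 x 10^-6) * 109 = 59.7429
  Denominator = 1 - 0.24 = 0.76
  sigma = 59.7429 / 0.76 = 78.6 MPa

78.6 MPa


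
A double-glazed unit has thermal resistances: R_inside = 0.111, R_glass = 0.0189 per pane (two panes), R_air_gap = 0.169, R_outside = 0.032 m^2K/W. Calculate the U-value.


Total thermal resistance (series):
  R_total = R_in + R_glass + R_air + R_glass + R_out
  R_total = 0.111 + 0.0189 + 0.169 + 0.0189 + 0.032 = 0.3498 m^2K/W
U-value = 1 / R_total = 1 / 0.3498 = 2.859 W/m^2K

2.859 W/m^2K


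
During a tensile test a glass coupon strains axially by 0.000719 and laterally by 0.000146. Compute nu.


Poisson's ratio: nu = lateral strain / axial strain
  nu = 0.000146 / 0.000719 = 0.2031

0.2031


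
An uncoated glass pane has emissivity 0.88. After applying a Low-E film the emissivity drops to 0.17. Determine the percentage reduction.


Percentage reduction = (1 - coated/uncoated) * 100
  Ratio = 0.17 / 0.88 = 0.1932
  Reduction = (1 - 0.1932) * 100 = 80.7%

80.7%


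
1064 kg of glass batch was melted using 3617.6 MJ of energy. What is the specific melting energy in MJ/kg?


Rearrange E = m * s for s:
  s = E / m
  s = 3617.6 / 1064 = 3.4 MJ/kg

3.4 MJ/kg


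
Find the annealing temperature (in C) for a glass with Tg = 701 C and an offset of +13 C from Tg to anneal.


The annealing temperature is Tg plus the offset:
  T_anneal = 701 + 13 = 714 C

714 C


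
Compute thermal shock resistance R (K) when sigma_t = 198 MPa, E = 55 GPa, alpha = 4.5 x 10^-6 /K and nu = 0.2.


Thermal shock resistance: R = sigma * (1 - nu) / (E * alpha)
  Numerator = 198 * (1 - 0.2) = 158.4
  Denominator = 55 * 1000 * (4.5 x 10^-6) = 0.2475
  R = 158.4 / 0.2475 = 640.0 K

640.0 K


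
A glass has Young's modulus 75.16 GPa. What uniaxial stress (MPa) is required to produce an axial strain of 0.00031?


Rearrange E = sigma / epsilon:
  sigma = E * epsilon
  E (MPa) = 75.16 * 1000 = 75160
  sigma = 75160 * 0.00031 = 23.3 MPa

23.3 MPa


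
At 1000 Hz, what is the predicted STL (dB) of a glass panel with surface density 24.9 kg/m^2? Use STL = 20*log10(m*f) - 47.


Mass law: STL = 20 * log10(m * f) - 47
  m * f = 24.9 * 1000 = 24900
  log10(24900) = 4.3962
  STL = 20 * 4.3962 - 47 = 87.924 - 47 = 40.9 dB

40.9 dB


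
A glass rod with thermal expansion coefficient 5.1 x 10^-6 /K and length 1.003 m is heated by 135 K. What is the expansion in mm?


Thermal expansion formula: dL = alpha * L0 * dT
  dL = (5.1 x 10^-6) * 1.003 * 135 = 0.00069057 m
Convert to mm: 0.00069057 * 1000 = 0.6906 mm

0.6906 mm


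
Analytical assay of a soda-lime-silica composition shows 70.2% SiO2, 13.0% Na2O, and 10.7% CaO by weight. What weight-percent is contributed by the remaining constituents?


Sum the three major oxides:
  SiO2 + Na2O + CaO = 70.2 + 13.0 + 10.7 = 93.9%
Subtract from 100%:
  Others = 100 - 93.9 = 6.1%

6.1%


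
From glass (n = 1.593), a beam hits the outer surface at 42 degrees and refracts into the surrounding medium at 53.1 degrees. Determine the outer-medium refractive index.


Apply Snell's law: n1 * sin(theta1) = n2 * sin(theta2)
  n2 = n1 * sin(theta1) / sin(theta2)
  sin(42) = 0.669131
  sin(53.1) = 0.799685
  n2 = 1.593 * 0.669131 / 0.799685 = 1.3329

1.3329


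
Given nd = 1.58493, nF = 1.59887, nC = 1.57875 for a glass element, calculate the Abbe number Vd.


Abbe number formula: Vd = (nd - 1) / (nF - nC)
  nd - 1 = 1.58493 - 1 = 0.58493
  nF - nC = 1.59887 - 1.57875 = 0.02012
  Vd = 0.58493 / 0.02012 = 29.07

29.07


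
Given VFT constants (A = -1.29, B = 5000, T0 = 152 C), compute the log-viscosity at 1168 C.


VFT equation: log(eta) = A + B / (T - T0)
  T - T0 = 1168 - 152 = 1016
  B / (T - T0) = 5000 / 1016 = 4.921
  log(eta) = -1.29 + 4.921 = 3.631

3.631


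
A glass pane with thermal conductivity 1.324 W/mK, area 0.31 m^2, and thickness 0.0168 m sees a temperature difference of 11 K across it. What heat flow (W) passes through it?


Fourier's law: Q = k * A * dT / t
  Q = 1.324 * 0.31 * 11 / 0.0168
  Q = 4.51484 / 0.0168 = 268.7 W

268.7 W


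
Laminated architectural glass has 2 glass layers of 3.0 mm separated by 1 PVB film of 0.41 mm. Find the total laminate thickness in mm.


Total thickness = glass contribution + PVB contribution
  Glass: 2 * 3.0 = 6.0 mm
  PVB: 1 * 0.41 = 0.41 mm
  Total = 6.0 + 0.41 = 6.41 mm

6.41 mm


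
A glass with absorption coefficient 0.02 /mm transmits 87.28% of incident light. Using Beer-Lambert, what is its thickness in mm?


Rearrange T = exp(-alpha * thickness):
  thickness = -ln(T) / alpha
  T = 87.28/100 = 0.8728
  ln(T) = -0.13605
  -ln(T) = 0.13605
  thickness = 0.13605 / 0.02 = 6.8 mm

6.8 mm


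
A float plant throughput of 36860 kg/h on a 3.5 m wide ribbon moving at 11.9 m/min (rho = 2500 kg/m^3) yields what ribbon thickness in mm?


Ribbon cross-section from mass balance:
  Volume rate = throughput / density = 36860 / 2500 = 14.744 m^3/h
  thickness = volume rate / (speed * 60 * width), i.e.
  thickness = throughput / (60 * speed * width * density) * 1000
  thickness = 36860 / (60 * 11.9 * 3.5 * 2500) * 1000 = 5.9 mm

5.9 mm


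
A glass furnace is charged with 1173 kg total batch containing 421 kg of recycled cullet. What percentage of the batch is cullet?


Cullet ratio = (cullet mass / total batch mass) * 100
  Ratio = 421 / 1173 * 100 = 35.89%

35.89%


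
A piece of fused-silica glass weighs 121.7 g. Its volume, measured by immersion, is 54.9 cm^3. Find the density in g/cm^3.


Use the definition of density:
  rho = mass / volume
  rho = 121.7 / 54.9 = 2.217 g/cm^3

2.217 g/cm^3


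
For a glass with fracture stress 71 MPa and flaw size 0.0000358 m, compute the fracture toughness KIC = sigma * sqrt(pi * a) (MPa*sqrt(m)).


Fracture toughness: KIC = sigma * sqrt(pi * a)
  pi * a = pi * 0.0000358 = 0.000112469
  sqrt(pi * a) = 0.010605
  KIC = 71 * 0.010605 = 0.753 MPa*sqrt(m)

0.753 MPa*sqrt(m)


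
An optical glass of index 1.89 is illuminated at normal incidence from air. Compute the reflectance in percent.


Fresnel reflectance at normal incidence:
  R = ((n - 1)/(n + 1))^2
  (n - 1)/(n + 1) = (1.89 - 1)/(1.89 + 1) = 0.307958
  R = 0.307958^2 = 0.0948381
  R(%) = 0.0948381 * 100 = 9.484%

9.484%


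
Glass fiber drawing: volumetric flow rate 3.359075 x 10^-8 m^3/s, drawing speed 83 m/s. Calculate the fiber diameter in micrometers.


Cross-sectional area from continuity:
  A = Q / v = 3.359075 x 10^-8 / 83 = 4.047078 x 10^-10 m^2
Diameter from circular cross-section:
  d = sqrt(4A / pi) * 10^6 (m -> um)
  d = sqrt(4 * 4.047078 x 10^-10 / pi) * 10^6 = 22.7 um

22.7 um


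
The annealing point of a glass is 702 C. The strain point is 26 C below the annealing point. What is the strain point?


Strain point = annealing point - difference:
  T_strain = 702 - 26 = 676 C

676 C


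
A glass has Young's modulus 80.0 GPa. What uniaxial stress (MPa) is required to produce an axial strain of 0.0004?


Rearrange E = sigma / epsilon:
  sigma = E * epsilon
  E (MPa) = 80.0 * 1000 = 80000
  sigma = 80000 * 0.0004 = 32.0 MPa

32.0 MPa


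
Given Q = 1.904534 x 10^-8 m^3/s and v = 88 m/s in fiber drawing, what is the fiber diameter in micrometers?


Cross-sectional area from continuity:
  A = Q / v = 1.904534 x 10^-8 / 88 = 2.164243 x 10^-10 m^2
Diameter from circular cross-section:
  d = sqrt(4A / pi) * 10^6 (m -> um)
  d = sqrt(4 * 2.164243 x 10^-10 / pi) * 10^6 = 16.6 um

16.6 um


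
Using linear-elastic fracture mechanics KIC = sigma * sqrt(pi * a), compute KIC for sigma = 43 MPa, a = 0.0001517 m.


Fracture toughness: KIC = sigma * sqrt(pi * a)
  pi * a = pi * 0.0001517 = 0.00047658
  sqrt(pi * a) = 0.021831
  KIC = 43 * 0.021831 = 0.939 MPa*sqrt(m)

0.939 MPa*sqrt(m)


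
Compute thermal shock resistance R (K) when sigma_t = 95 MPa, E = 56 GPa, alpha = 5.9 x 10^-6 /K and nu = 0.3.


Thermal shock resistance: R = sigma * (1 - nu) / (E * alpha)
  Numerator = 95 * (1 - 0.3) = 66.5
  Denominator = 56 * 1000 * (5.9 x 10^-6) = 0.3304
  R = 66.5 / 0.3304 = 201.3 K

201.3 K


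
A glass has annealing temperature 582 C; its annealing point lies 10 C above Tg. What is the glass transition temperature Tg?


Rearrange T_anneal = Tg + offset for Tg:
  Tg = T_anneal - offset = 582 - 10 = 572 C

572 C


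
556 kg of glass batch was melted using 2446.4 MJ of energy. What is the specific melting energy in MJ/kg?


Rearrange E = m * s for s:
  s = E / m
  s = 2446.4 / 556 = 4.4 MJ/kg

4.4 MJ/kg


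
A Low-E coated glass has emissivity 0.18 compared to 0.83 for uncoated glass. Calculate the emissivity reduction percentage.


Percentage reduction = (1 - coated/uncoated) * 100
  Ratio = 0.18 / 0.83 = 0.2169
  Reduction = (1 - 0.2169) * 100 = 78.3%

78.3%


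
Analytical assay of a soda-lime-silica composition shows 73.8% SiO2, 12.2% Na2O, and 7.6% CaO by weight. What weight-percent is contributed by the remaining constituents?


Sum the three major oxides:
  SiO2 + Na2O + CaO = 73.8 + 12.2 + 7.6 = 93.6%
Subtract from 100%:
  Others = 100 - 93.6 = 6.4%

6.4%


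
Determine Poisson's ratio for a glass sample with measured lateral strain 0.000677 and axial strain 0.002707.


Poisson's ratio: nu = lateral strain / axial strain
  nu = 0.000677 / 0.002707 = 0.2501

0.2501


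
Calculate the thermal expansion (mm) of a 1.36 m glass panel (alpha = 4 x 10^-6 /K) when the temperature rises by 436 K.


Thermal expansion formula: dL = alpha * L0 * dT
  dL = (4 x 10^-6) * 1.36 * 436 = 0.00237184 m
Convert to mm: 0.00237184 * 1000 = 2.3718 mm

2.3718 mm


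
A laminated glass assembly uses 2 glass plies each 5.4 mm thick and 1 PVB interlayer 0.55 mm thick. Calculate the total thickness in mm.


Total thickness = glass contribution + PVB contribution
  Glass: 2 * 5.4 = 10.8 mm
  PVB: 1 * 0.55 = 0.55 mm
  Total = 10.8 + 0.55 = 11.35 mm

11.35 mm


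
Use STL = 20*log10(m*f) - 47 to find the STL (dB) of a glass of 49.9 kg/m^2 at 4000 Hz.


Mass law: STL = 20 * log10(m * f) - 47
  m * f = 49.9 * 4000 = 199600
  log10(199600) = 5.30016
  STL = 20 * 5.30016 - 47 = 106.0032 - 47 = 59.0 dB

59.0 dB


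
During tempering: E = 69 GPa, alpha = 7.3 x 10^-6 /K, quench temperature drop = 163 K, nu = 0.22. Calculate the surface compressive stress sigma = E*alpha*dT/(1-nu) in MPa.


Tempering stress: sigma = E * alpha * dT / (1 - nu)
  E (MPa) = 69 * 1000 = 69000
  Numerator = 69000 * (7.3 x 10^-6) * 163 = 82.1031
  Denominator = 1 - 0.22 = 0.78
  sigma = 82.1031 / 0.78 = 105.3 MPa

105.3 MPa


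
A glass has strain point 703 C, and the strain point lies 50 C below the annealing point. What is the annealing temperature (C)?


T_anneal = T_strain + gap:
  T_anneal = 703 + 50 = 753 C

753 C


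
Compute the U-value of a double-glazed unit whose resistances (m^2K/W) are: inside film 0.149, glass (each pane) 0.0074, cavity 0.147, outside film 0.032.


Total thermal resistance (series):
  R_total = R_in + R_glass + R_air + R_glass + R_out
  R_total = 0.149 + 0.0074 + 0.147 + 0.0074 + 0.032 = 0.3428 m^2K/W
U-value = 1 / R_total = 1 / 0.3428 = 2.917 W/m^2K

2.917 W/m^2K


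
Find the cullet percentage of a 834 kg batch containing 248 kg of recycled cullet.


Cullet ratio = (cullet mass / total batch mass) * 100
  Ratio = 248 / 834 * 100 = 29.74%

29.74%


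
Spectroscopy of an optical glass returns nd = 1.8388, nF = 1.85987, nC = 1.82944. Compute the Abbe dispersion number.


Abbe number formula: Vd = (nd - 1) / (nF - nC)
  nd - 1 = 1.8388 - 1 = 0.8388
  nF - nC = 1.85987 - 1.82944 = 0.03043
  Vd = 0.8388 / 0.03043 = 27.56

27.56


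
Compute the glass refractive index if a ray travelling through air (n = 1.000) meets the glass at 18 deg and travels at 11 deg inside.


Apply Snell's law: n1 * sin(theta1) = n2 * sin(theta2)
  n2 = n1 * sin(theta1) / sin(theta2)
  sin(18) = 0.309017
  sin(11) = 0.190809
  n2 = 1.000 * 0.309017 / 0.190809 = 1.6195

1.6195


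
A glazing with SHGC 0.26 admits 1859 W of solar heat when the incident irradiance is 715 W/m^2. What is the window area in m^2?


Rearrange Q = Area * SHGC * Irradiance:
  Area = Q / (SHGC * Irradiance)
  Area = 1859 / (0.26 * 715) = 10.0 m^2

10.0 m^2


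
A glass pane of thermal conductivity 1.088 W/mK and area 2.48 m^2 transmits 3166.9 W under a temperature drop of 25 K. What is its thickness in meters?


Fourier's law: t = k * A * dT / Q
  t = 1.088 * 2.48 * 25 / 3166.9
  t = 67.456 / 3166.9 = 0.0213 m

0.0213 m


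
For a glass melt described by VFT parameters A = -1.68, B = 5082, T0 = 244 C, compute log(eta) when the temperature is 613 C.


VFT equation: log(eta) = A + B / (T - T0)
  T - T0 = 613 - 244 = 369
  B / (T - T0) = 5082 / 369 = 13.772
  log(eta) = -1.68 + 13.772 = 12.092

12.092


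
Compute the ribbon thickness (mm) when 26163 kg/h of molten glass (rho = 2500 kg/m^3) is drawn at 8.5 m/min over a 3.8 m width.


Ribbon cross-section from mass balance:
  Volume rate = throughput / density = 26163 / 2500 = 10.4652 m^3/h
  thickness = volume rate / (speed * 60 * width), i.e.
  thickness = throughput / (60 * speed * width * density) * 1000
  thickness = 26163 / (60 * 8.5 * 3.8 * 2500) * 1000 = 5.4 mm

5.4 mm


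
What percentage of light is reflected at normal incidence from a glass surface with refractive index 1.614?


Fresnel reflectance at normal incidence:
  R = ((n - 1)/(n + 1))^2
  (n - 1)/(n + 1) = (1.614 - 1)/(1.614 + 1) = 0.234889
  R = 0.234889^2 = 0.0551728
  R(%) = 0.0551728 * 100 = 5.517%

5.517%


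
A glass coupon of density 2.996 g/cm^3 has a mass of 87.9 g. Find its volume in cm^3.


Rearrange rho = m / V:
  V = m / rho
  V = 87.9 / 2.996 = 29.339 cm^3

29.339 cm^3


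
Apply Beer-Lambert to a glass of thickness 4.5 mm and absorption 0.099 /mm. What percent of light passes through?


Beer-Lambert law: T = exp(-alpha * thickness)
  exponent = -0.099 * 4.5 = -0.4455
  T = exp(-0.4455) = 0.6405
  Percentage = 0.6405 * 100 = 64.05%

64.05%


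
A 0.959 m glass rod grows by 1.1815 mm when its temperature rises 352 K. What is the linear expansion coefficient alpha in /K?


Rearrange dL = alpha * L0 * dT for alpha:
  alpha = dL / (L0 * dT)
  alpha = (1.1815 / 1000) / (0.959 * 352) = 0.0000035 /K = 3.5 x 10^-6 /K

3.5 x 10^-6 /K


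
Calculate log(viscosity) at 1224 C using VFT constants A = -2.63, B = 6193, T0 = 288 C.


VFT equation: log(eta) = A + B / (T - T0)
  T - T0 = 1224 - 288 = 936
  B / (T - T0) = 6193 / 936 = 6.616
  log(eta) = -2.63 + 6.616 = 3.986

3.986


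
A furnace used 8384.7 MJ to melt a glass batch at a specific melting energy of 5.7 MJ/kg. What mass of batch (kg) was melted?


Rearrange E = m * s for m:
  m = E / s
  m = 8384.7 / 5.7 = 1471.0 kg

1471.0 kg
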